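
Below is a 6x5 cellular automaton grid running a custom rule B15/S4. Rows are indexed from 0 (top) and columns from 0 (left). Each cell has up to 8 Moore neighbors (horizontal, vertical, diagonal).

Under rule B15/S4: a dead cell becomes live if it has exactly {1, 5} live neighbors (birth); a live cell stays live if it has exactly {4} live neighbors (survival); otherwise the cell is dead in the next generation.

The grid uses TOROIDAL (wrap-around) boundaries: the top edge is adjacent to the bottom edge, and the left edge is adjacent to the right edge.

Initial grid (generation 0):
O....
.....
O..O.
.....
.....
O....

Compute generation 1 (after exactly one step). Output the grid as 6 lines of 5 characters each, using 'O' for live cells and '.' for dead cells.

Answer: .....
..OO.
.OO..
OOOO.
OO..O
.....

Derivation:
Simulating step by step:
Generation 0 (given above): 4 live cells
Generation 1: 11 live cells
(generation 1 grid is the final answer)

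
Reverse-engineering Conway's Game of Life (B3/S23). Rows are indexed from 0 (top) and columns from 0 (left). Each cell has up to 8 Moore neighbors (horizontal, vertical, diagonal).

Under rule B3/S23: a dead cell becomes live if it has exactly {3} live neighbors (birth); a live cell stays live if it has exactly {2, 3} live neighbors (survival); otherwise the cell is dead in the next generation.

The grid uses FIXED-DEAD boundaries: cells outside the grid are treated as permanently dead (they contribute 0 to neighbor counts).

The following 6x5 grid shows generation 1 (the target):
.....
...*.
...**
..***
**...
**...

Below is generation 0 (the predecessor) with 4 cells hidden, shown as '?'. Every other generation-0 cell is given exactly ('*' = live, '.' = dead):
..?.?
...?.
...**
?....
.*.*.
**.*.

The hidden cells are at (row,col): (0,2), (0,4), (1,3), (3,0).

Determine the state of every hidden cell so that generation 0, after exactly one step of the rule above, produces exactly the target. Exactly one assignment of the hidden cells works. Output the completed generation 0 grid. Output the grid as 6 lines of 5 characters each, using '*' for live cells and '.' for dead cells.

Hidden generation-0 cells (in order): (0,2), (0,4), (1,3), (3,0).
A hidden cell only influences target cells in its own 3x3 neighborhood. Try each of the 2^4 = 16 assignments, step the completed generation 0 forward once under B3/S23, and compare with the target:
  (0,2)=. (0,4)=. (1,3)=. (3,0)=. -> step gives (1,3)='.' but target has '*' -> reject
  (0,2)=. (0,4)=. (1,3)=. (3,0)=* -> step gives (1,3)='.' but target has '*' -> reject
  (0,2)=. (0,4)=. (1,3)=* (3,0)=. -> step gives (1,4)='*' but target has '.' -> reject
  (0,2)=. (0,4)=. (1,3)=* (3,0)=* -> step gives (1,4)='*' but target has '.' -> reject
  (0,2)=. (0,4)=* (1,3)=. (3,0)=. -> step gives (1,4)='*' but target has '.' -> reject
  (0,2)=. (0,4)=* (1,3)=. (3,0)=* -> step gives (1,4)='*' but target has '.' -> reject
  (0,2)=. (0,4)=* (1,3)=* (3,0)=. -> step reproduces the target at every cell -> ACCEPT
  (0,2)=. (0,4)=* (1,3)=* (3,0)=* -> step gives (4,0)='.' but target has '*' -> reject
  (0,2)=* (0,4)=. (1,3)=. (3,0)=. -> step gives (2,3)='.' but target has '*' -> reject
  (0,2)=* (0,4)=. (1,3)=. (3,0)=* -> step gives (2,3)='.' but target has '*' -> reject
  (0,2)=* (0,4)=. (1,3)=* (3,0)=. -> step gives (1,2)='*' but target has '.' -> reject
  (0,2)=* (0,4)=. (1,3)=* (3,0)=* -> step gives (1,2)='*' but target has '.' -> reject
  (0,2)=* (0,4)=* (1,3)=. (3,0)=. -> step gives (1,3)='.' but target has '*' -> reject
  (0,2)=* (0,4)=* (1,3)=. (3,0)=* -> step gives (1,3)='.' but target has '*' -> reject
  (0,2)=* (0,4)=* (1,3)=* (3,0)=. -> step gives (0,3)='*' but target has '.' -> reject
  (0,2)=* (0,4)=* (1,3)=* (3,0)=* -> step gives (0,3)='*' but target has '.' -> reject
Unique solution: (0,2)=dead, (0,4)=live, (1,3)=live, (3,0)=dead.
Check: live-neighbor counts of every cell in the completed generation 0:
00121
00234
00222
11333
32412
22412
Applying B3/S23 to generation 0 with these counts gives:
.....
...*.
...**
..***
**...
**...
which matches the target exactly.

Answer: ....*
...*.
...**
.....
.*.*.
**.*.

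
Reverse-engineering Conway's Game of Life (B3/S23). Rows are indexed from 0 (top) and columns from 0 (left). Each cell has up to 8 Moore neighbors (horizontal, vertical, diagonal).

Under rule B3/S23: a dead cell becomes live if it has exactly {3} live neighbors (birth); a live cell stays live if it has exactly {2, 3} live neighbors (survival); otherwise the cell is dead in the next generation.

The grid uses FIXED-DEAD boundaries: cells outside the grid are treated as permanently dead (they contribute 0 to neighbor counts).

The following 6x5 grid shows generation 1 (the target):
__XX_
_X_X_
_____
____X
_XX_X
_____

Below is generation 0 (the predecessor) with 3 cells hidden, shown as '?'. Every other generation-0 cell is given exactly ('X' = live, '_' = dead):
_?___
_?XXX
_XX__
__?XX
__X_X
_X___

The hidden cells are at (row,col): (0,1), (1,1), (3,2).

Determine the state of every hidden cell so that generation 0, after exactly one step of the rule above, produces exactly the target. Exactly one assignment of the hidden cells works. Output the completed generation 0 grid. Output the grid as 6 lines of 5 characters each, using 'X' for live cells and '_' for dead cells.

Answer: _____
_XXXX
_XX__
__XXX
__X_X
_X___

Derivation:
Hidden generation-0 cells (in order): (0,1), (1,1), (3,2).
A hidden cell only influences target cells in its own 3x3 neighborhood. Try each of the 2^3 = 8 assignments, step the completed generation 0 forward once under B3/S23, and compare with the target:
  (0,1)=_ (1,1)=_ (3,2)=_ -> step gives (0,2)='_' but target has 'X' -> reject
  (0,1)=_ (1,1)=_ (3,2)=X -> step gives (0,2)='_' but target has 'X' -> reject
  (0,1)=_ (1,1)=X (3,2)=_ -> step gives (2,1)='X' but target has '_' -> reject
  (0,1)=_ (1,1)=X (3,2)=X -> step reproduces the target at every cell -> ACCEPT
  (0,1)=X (1,1)=_ (3,2)=_ -> step gives (1,1)='_' but target has 'X' -> reject
  (0,1)=X (1,1)=_ (3,2)=X -> step gives (1,1)='_' but target has 'X' -> reject
  (0,1)=X (1,1)=X (3,2)=_ -> step gives (0,1)='X' but target has '_' -> reject
  (0,1)=X (1,1)=X (3,2)=X -> step gives (0,1)='X' but target has '_' -> reject
Unique solution: (0,1)=dead, (1,1)=live, (3,2)=live.
Check: live-neighbor counts of every cell in the completed generation 0:
12332
23431
24674
14452
13352
11221
Applying B3/S23 to generation 0 with these counts gives:
__XX_
_X_X_
_____
____X
_XX_X
_____
which matches the target exactly.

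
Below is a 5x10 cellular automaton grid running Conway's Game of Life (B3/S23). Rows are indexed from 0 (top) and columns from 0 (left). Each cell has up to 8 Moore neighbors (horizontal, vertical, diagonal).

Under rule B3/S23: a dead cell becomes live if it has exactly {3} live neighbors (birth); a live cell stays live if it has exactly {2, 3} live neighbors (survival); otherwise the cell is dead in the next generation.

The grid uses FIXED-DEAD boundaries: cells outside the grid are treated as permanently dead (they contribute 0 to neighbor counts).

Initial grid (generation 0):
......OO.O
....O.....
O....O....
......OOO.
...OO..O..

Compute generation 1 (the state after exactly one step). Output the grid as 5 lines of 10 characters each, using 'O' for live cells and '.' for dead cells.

Simulating step by step:
Generation 0 (given above): 12 live cells
Generation 1: 13 live cells
(generation 1 grid is the final answer)

Answer: ..........
.....OO...
.....OOO..
....OOOOO.
......OOO.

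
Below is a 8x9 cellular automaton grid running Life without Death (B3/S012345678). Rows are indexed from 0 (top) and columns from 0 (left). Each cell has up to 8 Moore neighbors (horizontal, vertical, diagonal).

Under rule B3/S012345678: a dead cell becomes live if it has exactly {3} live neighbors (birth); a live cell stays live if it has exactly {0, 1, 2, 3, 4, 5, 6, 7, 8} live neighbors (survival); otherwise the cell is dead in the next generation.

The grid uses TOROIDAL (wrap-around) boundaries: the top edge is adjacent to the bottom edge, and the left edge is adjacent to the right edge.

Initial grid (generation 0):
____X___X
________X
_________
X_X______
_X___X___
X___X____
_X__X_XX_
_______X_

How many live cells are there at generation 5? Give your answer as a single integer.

Simulating step by step:
Generation 0 (given above): 14 live cells
Generation 1: 24 live cells
____X__XX
________X
_________
XXX______
XX___X___
XX__X_X__
_X__XXXXX
_____XXXX
Generation 2: 31 live cells
X___XX_XX
_______XX
XX_______
XXX______
XX___X__X
XXX_X_X__
_X__XXXXX
_____XXXX
Generation 3: 38 live cells
X___XX_XX
_X____XXX
XXX______
XXX______
XX_X_X__X
XXXXX_X__
_XXXXXXXX
_____XXXX
Generation 4: 44 live cells
X___XX_XX
_XX__XXXX
XXX____X_
XXXX_____
XX_X_X__X
XXXXX_X__
_XXXXXXXX
_XX__XXXX
Generation 5: 48 live cells
X__XXX_XX
_XXXXXXXX
XXX____X_
XXXXX____
XX_X_X__X
XXXXX_X__
_XXXXXXXX
_XX__XXXX
Population at generation 5: 48

Answer: 48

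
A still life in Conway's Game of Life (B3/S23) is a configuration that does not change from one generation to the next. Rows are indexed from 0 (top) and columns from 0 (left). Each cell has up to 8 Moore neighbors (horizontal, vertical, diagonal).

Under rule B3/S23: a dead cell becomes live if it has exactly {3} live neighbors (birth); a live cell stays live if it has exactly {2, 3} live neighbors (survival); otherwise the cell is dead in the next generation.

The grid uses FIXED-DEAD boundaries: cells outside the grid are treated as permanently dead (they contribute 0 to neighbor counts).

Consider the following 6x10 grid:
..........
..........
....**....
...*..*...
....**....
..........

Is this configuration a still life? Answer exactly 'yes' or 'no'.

Compute generation 1 and compare to generation 0 (given above):
Generation 1:
..........
..........
....**....
...*..*...
....**....
..........
The grids are IDENTICAL -> still life.

Answer: yes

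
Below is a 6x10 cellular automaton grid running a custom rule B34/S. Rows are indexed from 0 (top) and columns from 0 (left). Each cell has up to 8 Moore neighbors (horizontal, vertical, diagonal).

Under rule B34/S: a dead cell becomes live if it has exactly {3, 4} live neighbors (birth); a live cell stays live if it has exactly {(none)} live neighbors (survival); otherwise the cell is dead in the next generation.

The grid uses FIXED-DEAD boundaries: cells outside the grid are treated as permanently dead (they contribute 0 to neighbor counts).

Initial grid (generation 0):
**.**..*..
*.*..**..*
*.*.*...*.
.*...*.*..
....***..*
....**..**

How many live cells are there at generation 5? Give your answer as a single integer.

Simulating step by step:
Generation 0 (given above): 25 live cells
Generation 1: 17 live cells
..*..**...
....*..**.
...*.***..
...**.*.*.
.......**.
......*...
Generation 2: 7 live cells
.......*..
...*......
........*.
.....*....
.....**...
.......*..
Generation 3: 2 live cells
..........
..........
..........
......*...
..........
......*...
Generation 4: 0 live cells
..........
..........
..........
..........
..........
..........
Generation 5: 0 live cells
..........
..........
..........
..........
..........
..........
Population at generation 5: 0

Answer: 0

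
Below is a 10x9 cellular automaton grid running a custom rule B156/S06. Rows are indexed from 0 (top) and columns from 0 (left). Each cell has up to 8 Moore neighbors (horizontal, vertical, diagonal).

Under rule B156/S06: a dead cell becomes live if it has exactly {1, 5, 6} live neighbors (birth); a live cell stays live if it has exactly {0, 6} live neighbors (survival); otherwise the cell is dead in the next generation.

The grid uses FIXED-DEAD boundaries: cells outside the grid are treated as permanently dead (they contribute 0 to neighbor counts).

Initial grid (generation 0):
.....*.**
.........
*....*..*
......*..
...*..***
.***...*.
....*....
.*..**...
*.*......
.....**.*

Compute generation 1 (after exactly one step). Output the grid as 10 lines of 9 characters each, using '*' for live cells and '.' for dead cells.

Simulating step by step:
Generation 0 (given above): 24 live cells
Generation 1: 24 live cells
(generation 1 grid is the final answer)

Answer: ....**...
**.......
**..*...*
****...*.
*........
*........
.......**
......*..
........*
*.***...*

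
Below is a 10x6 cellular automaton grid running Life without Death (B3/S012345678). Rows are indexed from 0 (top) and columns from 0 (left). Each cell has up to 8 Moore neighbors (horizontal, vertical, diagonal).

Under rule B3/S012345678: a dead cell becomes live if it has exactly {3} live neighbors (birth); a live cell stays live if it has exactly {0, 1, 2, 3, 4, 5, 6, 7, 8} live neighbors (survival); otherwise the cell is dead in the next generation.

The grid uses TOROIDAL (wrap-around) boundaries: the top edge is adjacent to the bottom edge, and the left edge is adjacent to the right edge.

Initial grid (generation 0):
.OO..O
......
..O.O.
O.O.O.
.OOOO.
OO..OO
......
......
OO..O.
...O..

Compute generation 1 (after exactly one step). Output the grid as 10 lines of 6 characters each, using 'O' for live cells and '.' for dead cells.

Simulating step by step:
Generation 0 (given above): 20 live cells
Generation 1: 29 live cells
(generation 1 grid is the final answer)

Answer: .OO..O
.OOO..
.OO.OO
O.O.O.
.OOOO.
OO..OO
O....O
......
OO..O.
...OOO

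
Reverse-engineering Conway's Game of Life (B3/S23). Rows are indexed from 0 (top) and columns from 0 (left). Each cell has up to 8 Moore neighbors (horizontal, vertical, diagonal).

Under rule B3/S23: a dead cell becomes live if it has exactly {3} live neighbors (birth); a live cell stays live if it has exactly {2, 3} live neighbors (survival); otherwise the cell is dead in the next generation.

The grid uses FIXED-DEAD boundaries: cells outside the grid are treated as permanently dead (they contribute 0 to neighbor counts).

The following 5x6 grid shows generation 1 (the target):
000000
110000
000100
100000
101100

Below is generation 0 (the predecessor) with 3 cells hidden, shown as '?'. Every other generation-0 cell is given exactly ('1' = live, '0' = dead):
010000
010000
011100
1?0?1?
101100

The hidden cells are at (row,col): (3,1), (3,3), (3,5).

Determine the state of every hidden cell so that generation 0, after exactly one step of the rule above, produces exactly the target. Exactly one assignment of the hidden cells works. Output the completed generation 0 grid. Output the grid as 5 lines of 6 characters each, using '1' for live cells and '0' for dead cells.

Answer: 010000
010000
011100
110111
101100

Derivation:
Hidden generation-0 cells (in order): (3,1), (3,3), (3,5).
A hidden cell only influences target cells in its own 3x3 neighborhood. Try each of the 2^3 = 8 assignments, step the completed generation 0 forward once under B3/S23, and compare with the target:
  (3,1)=0 (3,3)=0 (3,5)=0 -> step gives (2,0)='1' but target has '0' -> reject
  (3,1)=0 (3,3)=0 (3,5)=1 -> step gives (2,0)='1' but target has '0' -> reject
  (3,1)=0 (3,3)=1 (3,5)=0 -> step gives (2,0)='1' but target has '0' -> reject
  (3,1)=0 (3,3)=1 (3,5)=1 -> step gives (2,0)='1' but target has '0' -> reject
  (3,1)=1 (3,3)=0 (3,5)=0 -> step gives (3,4)='1' but target has '0' -> reject
  (3,1)=1 (3,3)=0 (3,5)=1 -> step gives (2,4)='1' but target has '0' -> reject
  (3,1)=1 (3,3)=1 (3,5)=0 -> step gives (2,4)='1' but target has '0' -> reject
  (3,1)=1 (3,3)=1 (3,5)=1 -> step reproduces the target at every cell -> ACCEPT
Unique solution: (3,1)=live, (3,3)=live, (3,5)=live.
Check: live-neighbor counts of every cell in the completed generation 0:
212000
335210
445342
357541
243342
Applying B3/S23 to generation 0 with these counts gives:
000000
110000
000100
100000
101100
which matches the target exactly.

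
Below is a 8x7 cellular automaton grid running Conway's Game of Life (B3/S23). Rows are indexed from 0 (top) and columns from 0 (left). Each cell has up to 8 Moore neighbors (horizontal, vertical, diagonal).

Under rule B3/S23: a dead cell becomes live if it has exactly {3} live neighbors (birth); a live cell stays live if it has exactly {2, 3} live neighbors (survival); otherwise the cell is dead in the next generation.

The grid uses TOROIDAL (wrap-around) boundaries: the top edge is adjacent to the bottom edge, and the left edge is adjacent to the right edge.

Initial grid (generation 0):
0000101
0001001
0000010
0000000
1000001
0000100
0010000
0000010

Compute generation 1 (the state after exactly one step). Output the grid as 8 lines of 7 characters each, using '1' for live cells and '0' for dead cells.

Answer: 0000101
0000101
0000000
0000001
0000000
0000000
0000000
0000010

Derivation:
Simulating step by step:
Generation 0 (given above): 10 live cells
Generation 1: 6 live cells
(generation 1 grid is the final answer)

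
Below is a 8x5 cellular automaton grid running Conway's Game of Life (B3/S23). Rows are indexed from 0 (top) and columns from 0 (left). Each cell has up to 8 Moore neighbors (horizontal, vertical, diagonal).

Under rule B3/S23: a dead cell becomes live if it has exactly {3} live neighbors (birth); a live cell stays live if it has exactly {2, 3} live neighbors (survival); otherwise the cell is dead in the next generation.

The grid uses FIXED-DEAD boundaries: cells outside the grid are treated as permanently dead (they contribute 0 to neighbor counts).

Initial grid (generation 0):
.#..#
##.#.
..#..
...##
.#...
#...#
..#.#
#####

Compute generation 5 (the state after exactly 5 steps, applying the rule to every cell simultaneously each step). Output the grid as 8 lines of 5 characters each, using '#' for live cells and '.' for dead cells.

Answer: .....
.....
.....
.....
.....
.....
.....
.....

Derivation:
Simulating step by step:
Generation 0 (given above): 18 live cells
Generation 1: 21 live cells
###..
##.#.
.##.#
..##.
...##
.#.#.
#.#.#
.##.#
Generation 2: 12 live cells
#.#..
...#.
#...#
.#...
....#
.#...
#...#
.##..
Generation 3: 5 live cells
.....
.#.#.
.....
.....
.....
.....
#.#..
.#...
Generation 4: 2 live cells
.....
.....
.....
.....
.....
.....
.#...
.#...
Generation 5: 0 live cells
(generation 5 grid is the final answer)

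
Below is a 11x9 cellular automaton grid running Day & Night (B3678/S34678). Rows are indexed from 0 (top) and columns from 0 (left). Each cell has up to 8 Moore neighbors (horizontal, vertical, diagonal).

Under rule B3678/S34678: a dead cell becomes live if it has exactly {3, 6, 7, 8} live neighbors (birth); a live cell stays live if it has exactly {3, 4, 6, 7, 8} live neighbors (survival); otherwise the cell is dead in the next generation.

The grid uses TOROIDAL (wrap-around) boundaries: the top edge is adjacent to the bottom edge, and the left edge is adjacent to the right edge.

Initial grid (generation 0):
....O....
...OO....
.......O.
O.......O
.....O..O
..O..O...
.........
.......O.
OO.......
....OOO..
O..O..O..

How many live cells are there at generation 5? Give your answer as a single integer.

Answer: 4

Derivation:
Simulating step by step:
Generation 0 (given above): 19 live cells
Generation 1: 11 live cells
....OO...
.........
........O
.......OO
O........
.........
.........
.........
.....OO..
OO...O...
.........
Generation 2: 7 live cells
.........
.........
.......O.
O.......O
........O
.........
.........
.........
.........
......O..
....OO...
Generation 3: 5 live cells
.........
.........
........O
.......OO
O........
.........
.........
.........
.........
.....O...
.........
Generation 4: 4 live cells
.........
.........
.......O.
O.......O
........O
.........
.........
.........
.........
.........
.........
Generation 5: 4 live cells
.........
.........
........O
.......OO
O........
.........
.........
.........
.........
.........
.........
Population at generation 5: 4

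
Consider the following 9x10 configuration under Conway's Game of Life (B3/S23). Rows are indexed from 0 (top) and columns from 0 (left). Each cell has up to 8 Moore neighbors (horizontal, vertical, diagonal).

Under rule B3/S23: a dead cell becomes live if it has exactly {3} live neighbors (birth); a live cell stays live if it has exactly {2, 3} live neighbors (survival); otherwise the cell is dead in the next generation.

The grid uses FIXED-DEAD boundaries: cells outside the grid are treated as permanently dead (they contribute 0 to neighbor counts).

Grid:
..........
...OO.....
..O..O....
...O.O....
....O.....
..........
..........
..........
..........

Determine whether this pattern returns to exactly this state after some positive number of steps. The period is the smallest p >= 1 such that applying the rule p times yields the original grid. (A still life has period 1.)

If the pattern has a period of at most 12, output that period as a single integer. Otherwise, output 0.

Simulating and comparing each generation to the original:
Gen 0 (original, given above): 7 live cells
Gen 1: 7 live cells, MATCHES original -> period = 1

Answer: 1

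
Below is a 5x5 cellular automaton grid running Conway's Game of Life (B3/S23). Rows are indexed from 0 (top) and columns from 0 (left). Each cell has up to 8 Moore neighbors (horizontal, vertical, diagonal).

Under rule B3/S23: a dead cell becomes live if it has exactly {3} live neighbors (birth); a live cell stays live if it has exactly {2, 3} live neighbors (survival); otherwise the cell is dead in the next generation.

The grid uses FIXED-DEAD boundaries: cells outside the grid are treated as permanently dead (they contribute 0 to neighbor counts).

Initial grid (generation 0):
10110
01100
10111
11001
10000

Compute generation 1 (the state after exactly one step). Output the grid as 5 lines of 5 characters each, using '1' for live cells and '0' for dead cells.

Answer: 00110
10001
10001
10101
11000

Derivation:
Simulating step by step:
Generation 0 (given above): 13 live cells
Generation 1: 11 live cells
(generation 1 grid is the final answer)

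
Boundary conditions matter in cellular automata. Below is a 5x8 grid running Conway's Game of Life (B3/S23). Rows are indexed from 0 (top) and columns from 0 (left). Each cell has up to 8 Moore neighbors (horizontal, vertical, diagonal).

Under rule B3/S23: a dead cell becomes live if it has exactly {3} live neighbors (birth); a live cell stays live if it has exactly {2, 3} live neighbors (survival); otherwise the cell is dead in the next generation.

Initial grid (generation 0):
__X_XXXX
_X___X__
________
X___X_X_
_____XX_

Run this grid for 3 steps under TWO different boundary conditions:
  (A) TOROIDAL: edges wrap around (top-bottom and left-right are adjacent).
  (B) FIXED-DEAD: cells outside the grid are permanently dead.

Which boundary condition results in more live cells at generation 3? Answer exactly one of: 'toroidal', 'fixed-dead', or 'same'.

Under TOROIDAL boundary, generation 3:
___X___X
______X_
____X___
______XX
____X_XX
Population = 9

Under FIXED-DEAD boundary, generation 3:
________
____X_X_
_____XX_
____X__X
_____XX_
Population = 8

Comparison: toroidal=9, fixed-dead=8 -> toroidal

Answer: toroidal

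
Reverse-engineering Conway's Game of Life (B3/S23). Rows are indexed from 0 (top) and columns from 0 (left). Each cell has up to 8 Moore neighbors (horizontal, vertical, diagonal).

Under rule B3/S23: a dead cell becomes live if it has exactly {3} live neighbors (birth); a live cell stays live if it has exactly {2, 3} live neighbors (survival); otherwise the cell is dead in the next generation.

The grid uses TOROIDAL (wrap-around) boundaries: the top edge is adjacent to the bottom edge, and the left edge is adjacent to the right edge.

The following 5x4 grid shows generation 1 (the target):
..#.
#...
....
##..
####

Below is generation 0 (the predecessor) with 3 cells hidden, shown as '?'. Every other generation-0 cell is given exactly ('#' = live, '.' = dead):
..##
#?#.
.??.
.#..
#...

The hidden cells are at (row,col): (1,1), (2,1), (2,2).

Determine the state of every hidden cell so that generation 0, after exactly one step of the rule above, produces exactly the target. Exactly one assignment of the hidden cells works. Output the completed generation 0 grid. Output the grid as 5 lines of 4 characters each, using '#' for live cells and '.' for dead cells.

Hidden generation-0 cells (in order): (1,1), (2,1), (2,2).
A hidden cell only influences target cells in its own 3x3 neighborhood. Try each of the 2^3 = 8 assignments, step the completed generation 0 forward once under B3/S23, and compare with the target:
  (1,1)=. (2,1)=. (2,2)=. -> step gives (0,0)='#' but target has '.' -> reject
  (1,1)=. (2,1)=. (2,2)=# -> step gives (0,0)='#' but target has '.' -> reject
  (1,1)=. (2,1)=# (2,2)=. -> step gives (0,0)='#' but target has '.' -> reject
  (1,1)=. (2,1)=# (2,2)=# -> step gives (0,0)='#' but target has '.' -> reject
  (1,1)=# (2,1)=. (2,2)=. -> step gives (1,1)='#' but target has '.' -> reject
  (1,1)=# (2,1)=. (2,2)=# -> step gives (2,0)='#' but target has '.' -> reject
  (1,1)=# (2,1)=# (2,2)=. -> step reproduces the target at every cell -> ACCEPT
  (1,1)=# (2,1)=# (2,2)=# -> step gives (2,3)='#' but target has '.' -> reject
Unique solution: (1,1)=live, (2,1)=live, (2,2)=dead.
Check: live-neighbor counts of every cell in the completed generation 0:
4534
3444
4442
3221
2333
Applying B3/S23 to generation 0 with these counts gives:
..#.
#...
....
##..
####
which matches the target exactly.

Answer: ..##
###.
.#..
.#..
#...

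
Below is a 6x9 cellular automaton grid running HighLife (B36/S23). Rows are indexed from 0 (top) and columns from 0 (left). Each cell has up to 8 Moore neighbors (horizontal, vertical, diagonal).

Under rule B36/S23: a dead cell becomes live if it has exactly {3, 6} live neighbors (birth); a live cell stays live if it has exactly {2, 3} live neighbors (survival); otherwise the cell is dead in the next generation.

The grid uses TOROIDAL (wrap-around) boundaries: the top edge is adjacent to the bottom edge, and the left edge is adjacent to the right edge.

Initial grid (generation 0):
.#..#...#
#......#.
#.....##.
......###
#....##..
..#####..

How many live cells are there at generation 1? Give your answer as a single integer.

Simulating step by step:
Generation 0 (given above): 19 live cells
Generation 1: 22 live cells
###.#.###
##....##.
#.......#
#........
...#....#
####..##.
Population at generation 1: 22

Answer: 22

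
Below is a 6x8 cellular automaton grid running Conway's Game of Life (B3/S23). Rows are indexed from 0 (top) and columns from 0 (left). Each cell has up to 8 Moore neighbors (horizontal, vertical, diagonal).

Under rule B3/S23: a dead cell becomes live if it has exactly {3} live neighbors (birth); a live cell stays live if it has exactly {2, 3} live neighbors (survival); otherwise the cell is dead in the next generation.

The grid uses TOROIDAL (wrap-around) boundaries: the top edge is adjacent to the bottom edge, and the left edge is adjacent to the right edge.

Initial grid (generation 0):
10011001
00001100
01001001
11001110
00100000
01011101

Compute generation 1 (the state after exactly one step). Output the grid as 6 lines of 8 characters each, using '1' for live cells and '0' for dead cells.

Answer: 10100001
00000111
01010001
11111111
00100001
01000111

Derivation:
Simulating step by step:
Generation 0 (given above): 20 live cells
Generation 1: 23 live cells
(generation 1 grid is the final answer)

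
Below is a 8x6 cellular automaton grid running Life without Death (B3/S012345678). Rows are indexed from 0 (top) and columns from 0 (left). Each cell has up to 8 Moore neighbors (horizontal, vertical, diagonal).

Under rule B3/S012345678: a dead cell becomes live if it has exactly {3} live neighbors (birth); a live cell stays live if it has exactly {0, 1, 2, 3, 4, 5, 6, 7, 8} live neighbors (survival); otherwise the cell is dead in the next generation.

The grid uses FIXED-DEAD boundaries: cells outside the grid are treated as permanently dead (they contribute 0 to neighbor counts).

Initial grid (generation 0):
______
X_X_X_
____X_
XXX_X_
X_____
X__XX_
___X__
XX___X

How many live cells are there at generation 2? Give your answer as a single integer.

Answer: 29

Derivation:
Simulating step by step:
Generation 0 (given above): 16 live cells
Generation 1: 26 live cells
______
X_XXX_
X_X_XX
XXXXX_
X_X_X_
X__XX_
XXXX__
XX___X
Generation 2: 29 live cells
___X__
X_XXXX
X_X_XX
XXXXX_
X_X_XX
X__XX_
XXXX__
XX___X
Population at generation 2: 29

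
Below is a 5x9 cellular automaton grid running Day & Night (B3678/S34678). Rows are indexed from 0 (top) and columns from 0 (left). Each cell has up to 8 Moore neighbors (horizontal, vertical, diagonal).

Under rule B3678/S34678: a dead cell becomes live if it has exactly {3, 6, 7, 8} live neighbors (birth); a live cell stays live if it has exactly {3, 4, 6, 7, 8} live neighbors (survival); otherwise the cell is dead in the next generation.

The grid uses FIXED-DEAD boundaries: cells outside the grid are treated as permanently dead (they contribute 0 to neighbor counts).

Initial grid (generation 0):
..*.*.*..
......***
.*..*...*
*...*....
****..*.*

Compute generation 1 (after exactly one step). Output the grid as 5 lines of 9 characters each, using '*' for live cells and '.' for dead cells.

Answer: .....*...
...*...*.
.....*...
*....*.*.
.*.......

Derivation:
Simulating step by step:
Generation 0 (given above): 17 live cells
Generation 1: 8 live cells
(generation 1 grid is the final answer)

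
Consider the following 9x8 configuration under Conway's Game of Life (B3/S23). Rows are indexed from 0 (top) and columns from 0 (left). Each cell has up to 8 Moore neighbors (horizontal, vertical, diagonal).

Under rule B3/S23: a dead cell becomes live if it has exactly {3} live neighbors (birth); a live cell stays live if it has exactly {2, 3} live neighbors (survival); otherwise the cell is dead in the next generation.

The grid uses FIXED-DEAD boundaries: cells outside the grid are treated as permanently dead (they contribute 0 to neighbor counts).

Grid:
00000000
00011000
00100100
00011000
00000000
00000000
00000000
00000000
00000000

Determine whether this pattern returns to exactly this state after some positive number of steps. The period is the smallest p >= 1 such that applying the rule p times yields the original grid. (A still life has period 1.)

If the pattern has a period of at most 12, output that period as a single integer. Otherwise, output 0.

Answer: 1

Derivation:
Simulating and comparing each generation to the original:
Gen 0 (original, given above): 6 live cells
Gen 1: 6 live cells, MATCHES original -> period = 1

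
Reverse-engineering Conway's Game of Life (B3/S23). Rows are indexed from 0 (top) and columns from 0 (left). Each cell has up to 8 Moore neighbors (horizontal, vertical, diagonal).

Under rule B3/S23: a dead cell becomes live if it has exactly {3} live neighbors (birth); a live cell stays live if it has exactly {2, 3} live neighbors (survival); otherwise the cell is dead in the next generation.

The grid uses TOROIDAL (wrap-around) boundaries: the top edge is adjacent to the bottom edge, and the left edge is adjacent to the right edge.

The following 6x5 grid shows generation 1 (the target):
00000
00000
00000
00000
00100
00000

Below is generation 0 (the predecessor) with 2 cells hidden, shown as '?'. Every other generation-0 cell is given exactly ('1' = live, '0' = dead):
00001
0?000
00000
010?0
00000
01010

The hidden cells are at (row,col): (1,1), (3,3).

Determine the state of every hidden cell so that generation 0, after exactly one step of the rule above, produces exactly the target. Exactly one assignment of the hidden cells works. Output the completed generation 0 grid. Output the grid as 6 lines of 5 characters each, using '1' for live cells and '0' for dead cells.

Hidden generation-0 cells (in order): (1,1), (3,3).
A hidden cell only influences target cells in its own 3x3 neighborhood. Try each of the 2^2 = 4 assignments, step the completed generation 0 forward once under B3/S23, and compare with the target:
  (1,1)=0 (3,3)=0 -> step reproduces the target at every cell -> ACCEPT
  (1,1)=0 (3,3)=1 -> step gives (4,2)='0' but target has '1' -> reject
  (1,1)=1 (3,3)=0 -> step gives (0,0)='1' but target has '0' -> reject
  (1,1)=1 (3,3)=1 -> step gives (0,0)='1' but target has '0' -> reject
Unique solution: (1,1)=dead, (3,3)=dead.
Check: live-neighbor counts of every cell in the completed generation 0:
21221
10011
11100
10100
22311
20212
Applying B3/S23 to generation 0 with these counts gives:
00000
00000
00000
00000
00100
00000
which matches the target exactly.

Answer: 00001
00000
00000
01000
00000
01010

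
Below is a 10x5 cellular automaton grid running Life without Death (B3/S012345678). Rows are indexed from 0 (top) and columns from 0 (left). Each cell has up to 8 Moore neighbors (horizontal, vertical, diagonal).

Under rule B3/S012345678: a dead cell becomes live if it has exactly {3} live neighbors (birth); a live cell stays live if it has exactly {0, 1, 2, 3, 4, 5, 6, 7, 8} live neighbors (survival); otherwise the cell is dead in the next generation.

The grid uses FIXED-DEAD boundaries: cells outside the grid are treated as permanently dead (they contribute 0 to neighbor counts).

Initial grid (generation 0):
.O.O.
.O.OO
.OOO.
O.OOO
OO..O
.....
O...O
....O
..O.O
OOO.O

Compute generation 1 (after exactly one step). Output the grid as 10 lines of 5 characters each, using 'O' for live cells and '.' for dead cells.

Simulating step by step:
Generation 0 (given above): 24 live cells
Generation 1: 30 live cells
(generation 1 grid is the final answer)

Answer: .O.OO
OO.OO
OOOO.
O.OOO
OOO.O
OO...
O...O
....O
..O.O
OOO.O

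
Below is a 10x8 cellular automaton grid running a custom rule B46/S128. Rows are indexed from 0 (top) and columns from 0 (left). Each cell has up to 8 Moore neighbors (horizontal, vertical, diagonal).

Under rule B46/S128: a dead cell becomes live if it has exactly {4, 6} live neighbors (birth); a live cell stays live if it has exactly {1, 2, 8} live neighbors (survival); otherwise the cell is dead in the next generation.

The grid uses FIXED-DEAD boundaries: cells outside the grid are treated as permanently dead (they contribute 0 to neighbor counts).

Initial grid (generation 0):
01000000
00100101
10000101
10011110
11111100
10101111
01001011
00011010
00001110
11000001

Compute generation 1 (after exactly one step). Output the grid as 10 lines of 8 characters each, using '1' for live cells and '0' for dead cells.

Answer: 01000000
00100111
10000011
00100000
00000010
01010000
01000000
00000001
00000000
11000001

Derivation:
Simulating step by step:
Generation 0 (given above): 37 live cells
Generation 1: 17 live cells
(generation 1 grid is the final answer)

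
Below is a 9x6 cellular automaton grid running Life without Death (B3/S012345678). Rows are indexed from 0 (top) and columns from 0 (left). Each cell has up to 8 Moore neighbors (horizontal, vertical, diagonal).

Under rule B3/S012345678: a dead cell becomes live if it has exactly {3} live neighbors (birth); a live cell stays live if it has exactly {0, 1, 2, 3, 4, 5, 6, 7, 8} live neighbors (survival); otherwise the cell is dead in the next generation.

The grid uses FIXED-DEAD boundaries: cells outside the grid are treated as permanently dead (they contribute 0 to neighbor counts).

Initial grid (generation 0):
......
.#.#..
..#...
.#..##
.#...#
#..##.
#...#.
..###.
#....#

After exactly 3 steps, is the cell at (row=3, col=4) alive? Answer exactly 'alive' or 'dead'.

Simulating step by step:
Generation 0 (given above): 18 live cells
Generation 1: 35 live cells
......
.###..
.####.
.##.##
####.#
##.###
###.##
.#####
#..###
Generation 2: 40 live cells
..#...
.####.
######
.##.##
####.#
##.###
###.##
.#####
##.###
Generation 3: 43 live cells
.##...
######
######
.##.##
####.#
##.###
###.##
.#####
##.###

Cell (3,4) at generation 3: 1 -> alive

Answer: alive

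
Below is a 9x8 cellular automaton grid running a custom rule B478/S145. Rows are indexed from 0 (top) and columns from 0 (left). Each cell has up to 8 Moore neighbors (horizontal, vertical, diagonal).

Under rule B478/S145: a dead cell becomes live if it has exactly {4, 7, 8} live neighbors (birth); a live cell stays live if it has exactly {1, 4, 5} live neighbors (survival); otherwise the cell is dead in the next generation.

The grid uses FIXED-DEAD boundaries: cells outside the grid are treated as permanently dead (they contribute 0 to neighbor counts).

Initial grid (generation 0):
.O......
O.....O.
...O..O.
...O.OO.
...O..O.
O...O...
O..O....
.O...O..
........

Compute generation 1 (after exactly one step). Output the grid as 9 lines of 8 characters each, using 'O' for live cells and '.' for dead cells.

Simulating step by step:
Generation 0 (given above): 16 live cells
Generation 1: 11 live cells
(generation 1 grid is the final answer)

Answer: .O......
O.....O.
...O.O..
....O...
....OO..
O.......
...O....
.O......
........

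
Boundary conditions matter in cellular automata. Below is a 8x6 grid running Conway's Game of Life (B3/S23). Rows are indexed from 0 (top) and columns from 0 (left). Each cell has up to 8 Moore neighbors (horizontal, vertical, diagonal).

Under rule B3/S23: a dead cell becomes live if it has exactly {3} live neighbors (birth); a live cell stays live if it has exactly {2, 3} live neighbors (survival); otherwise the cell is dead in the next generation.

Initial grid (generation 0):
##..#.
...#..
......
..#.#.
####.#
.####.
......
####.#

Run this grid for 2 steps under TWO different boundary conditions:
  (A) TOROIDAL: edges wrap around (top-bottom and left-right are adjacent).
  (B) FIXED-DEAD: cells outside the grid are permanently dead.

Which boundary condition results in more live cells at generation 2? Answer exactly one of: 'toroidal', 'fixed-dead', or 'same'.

Under TOROIDAL boundary, generation 2:
....##
......
...###
##.##.
.#.#..
....#.
#.....
...#.#
Population = 15

Under FIXED-DEAD boundary, generation 2:
......
......
...#..
...##.
.#.###
##....
#.....
.#....
Population = 11

Comparison: toroidal=15, fixed-dead=11 -> toroidal

Answer: toroidal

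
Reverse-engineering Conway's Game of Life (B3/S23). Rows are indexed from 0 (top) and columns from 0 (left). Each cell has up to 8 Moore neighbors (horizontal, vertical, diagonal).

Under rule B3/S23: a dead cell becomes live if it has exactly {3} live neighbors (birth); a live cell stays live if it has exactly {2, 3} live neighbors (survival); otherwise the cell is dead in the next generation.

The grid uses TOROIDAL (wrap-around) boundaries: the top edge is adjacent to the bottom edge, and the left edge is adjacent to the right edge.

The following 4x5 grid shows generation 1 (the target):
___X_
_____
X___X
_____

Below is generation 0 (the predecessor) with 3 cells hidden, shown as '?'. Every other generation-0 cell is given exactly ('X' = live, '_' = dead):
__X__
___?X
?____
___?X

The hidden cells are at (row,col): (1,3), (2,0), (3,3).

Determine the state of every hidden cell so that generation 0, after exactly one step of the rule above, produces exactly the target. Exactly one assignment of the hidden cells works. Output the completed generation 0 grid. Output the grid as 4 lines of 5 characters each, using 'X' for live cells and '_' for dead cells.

Answer: __X__
____X
X____
____X

Derivation:
Hidden generation-0 cells (in order): (1,3), (2,0), (3,3).
A hidden cell only influences target cells in its own 3x3 neighborhood. Try each of the 2^3 = 8 assignments, step the completed generation 0 forward once under B3/S23, and compare with the target:
  (1,3)=_ (2,0)=_ (3,3)=_ -> step gives (2,0)='_' but target has 'X' -> reject
  (1,3)=_ (2,0)=_ (3,3)=X -> step gives (0,3)='_' but target has 'X' -> reject
  (1,3)=_ (2,0)=X (3,3)=_ -> step reproduces the target at every cell -> ACCEPT
  (1,3)=_ (2,0)=X (3,3)=X -> step gives (0,3)='_' but target has 'X' -> reject
  (1,3)=X (2,0)=_ (3,3)=_ -> step gives (0,3)='_' but target has 'X' -> reject
  (1,3)=X (2,0)=_ (3,3)=X -> step gives (0,2)='X' but target has '_' -> reject
  (1,3)=X (2,0)=X (3,3)=_ -> step gives (0,3)='_' but target has 'X' -> reject
  (1,3)=X (2,0)=X (3,3)=X -> step gives (0,2)='X' but target has '_' -> reject
Unique solution: (1,3)=dead, (2,0)=live, (3,3)=dead.
Check: live-neighbor counts of every cell in the completed generation 0:
21032
22121
21023
22121
Applying B3/S23 to generation 0 with these counts gives:
___X_
_____
X___X
_____
which matches the target exactly.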